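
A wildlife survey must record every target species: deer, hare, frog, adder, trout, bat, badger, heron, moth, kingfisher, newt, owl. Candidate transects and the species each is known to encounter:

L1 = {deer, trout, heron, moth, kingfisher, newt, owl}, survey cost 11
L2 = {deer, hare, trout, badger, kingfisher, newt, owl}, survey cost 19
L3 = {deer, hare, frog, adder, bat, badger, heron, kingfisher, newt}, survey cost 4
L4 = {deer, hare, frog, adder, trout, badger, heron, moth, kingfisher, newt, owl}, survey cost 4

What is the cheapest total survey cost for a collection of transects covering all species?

L3, L4 cover every species at survey cost 4 + 4 = 8.
Any cover uses at least 2 transects; among all covering selections none totals below 8.

8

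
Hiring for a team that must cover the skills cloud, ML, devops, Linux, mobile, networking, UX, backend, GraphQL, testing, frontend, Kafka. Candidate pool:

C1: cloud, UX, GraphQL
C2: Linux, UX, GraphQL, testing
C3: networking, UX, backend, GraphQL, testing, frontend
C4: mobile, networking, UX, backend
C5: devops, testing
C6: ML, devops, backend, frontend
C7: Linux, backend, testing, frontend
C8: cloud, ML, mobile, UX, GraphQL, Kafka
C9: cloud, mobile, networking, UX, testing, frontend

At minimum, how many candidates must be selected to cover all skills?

C2, C3, C5, C8 together cover {cloud, ML, devops, Linux, mobile, networking, UX, backend, GraphQL, testing, frontend, Kafka} — every skill.
No 3 of the 9 candidates cover everything (all 84 triples fall short), so 4 is minimum.

4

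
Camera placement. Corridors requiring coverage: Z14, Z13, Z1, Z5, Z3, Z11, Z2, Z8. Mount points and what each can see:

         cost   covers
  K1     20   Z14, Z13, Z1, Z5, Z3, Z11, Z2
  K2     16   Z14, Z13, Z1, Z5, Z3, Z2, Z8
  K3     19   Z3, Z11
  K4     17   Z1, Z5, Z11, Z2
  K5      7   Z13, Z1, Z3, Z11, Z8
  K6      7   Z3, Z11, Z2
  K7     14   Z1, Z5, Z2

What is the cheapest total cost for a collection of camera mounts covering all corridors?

23

K2, K5 cover every corridor at cost 16 + 7 = 23.
Any cover uses at least 2 camera mounts; among all covering selections none totals below 23.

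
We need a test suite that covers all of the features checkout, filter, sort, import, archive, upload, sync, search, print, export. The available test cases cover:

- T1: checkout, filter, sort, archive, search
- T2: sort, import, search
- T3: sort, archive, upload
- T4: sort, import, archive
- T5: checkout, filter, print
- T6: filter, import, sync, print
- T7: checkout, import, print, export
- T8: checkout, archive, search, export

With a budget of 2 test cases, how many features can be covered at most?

Choosing T1, T6 covers {checkout, filter, sort, import, archive, sync, search, print} — 8 features.
No choice of 2 test cases does better; here upload, export are left uncovered.

8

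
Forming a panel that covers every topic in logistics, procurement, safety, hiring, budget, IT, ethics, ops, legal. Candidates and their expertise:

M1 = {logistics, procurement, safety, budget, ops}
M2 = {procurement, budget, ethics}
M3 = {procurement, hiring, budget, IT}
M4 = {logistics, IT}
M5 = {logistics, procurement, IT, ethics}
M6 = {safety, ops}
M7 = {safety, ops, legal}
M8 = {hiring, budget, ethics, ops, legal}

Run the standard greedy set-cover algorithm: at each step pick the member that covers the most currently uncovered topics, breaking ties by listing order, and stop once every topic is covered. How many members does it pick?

Pick 1: M1 covers 5 new topics (logistics, procurement, safety, budget, ops).
Pick 2: M8 covers 3 new topics (hiring, ethics, legal).
Pick 3: M3 covers 1 new topics (IT).
Greedy uses 3 members.

3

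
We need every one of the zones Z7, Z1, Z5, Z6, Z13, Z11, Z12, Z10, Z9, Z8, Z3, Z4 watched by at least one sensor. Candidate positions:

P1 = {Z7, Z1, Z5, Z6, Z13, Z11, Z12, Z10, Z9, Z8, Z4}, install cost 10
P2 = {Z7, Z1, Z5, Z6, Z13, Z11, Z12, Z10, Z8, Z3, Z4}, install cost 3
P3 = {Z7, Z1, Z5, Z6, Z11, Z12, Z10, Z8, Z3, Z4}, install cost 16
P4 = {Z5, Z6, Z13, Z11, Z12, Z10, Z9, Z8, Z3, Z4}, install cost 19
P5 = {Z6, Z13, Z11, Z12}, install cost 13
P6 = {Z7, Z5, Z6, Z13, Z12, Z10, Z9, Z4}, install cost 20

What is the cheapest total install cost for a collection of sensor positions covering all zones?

P1, P2 cover every zone at install cost 10 + 3 = 13.
Any cover uses at least 2 sensor positions; among all covering selections none totals below 13.

13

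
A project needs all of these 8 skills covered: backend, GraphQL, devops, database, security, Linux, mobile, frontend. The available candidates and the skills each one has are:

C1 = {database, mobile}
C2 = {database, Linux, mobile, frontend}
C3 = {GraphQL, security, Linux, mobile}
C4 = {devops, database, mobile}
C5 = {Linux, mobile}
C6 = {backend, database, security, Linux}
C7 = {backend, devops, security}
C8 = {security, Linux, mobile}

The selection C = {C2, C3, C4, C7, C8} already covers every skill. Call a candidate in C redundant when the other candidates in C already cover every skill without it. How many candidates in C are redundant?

2

Drop C2: frontend uncovered — not redundant.
Drop C3: GraphQL uncovered — not redundant.
Drop C4: the rest still cover every skill — redundant.
Drop C7: backend uncovered — not redundant.
Drop C8: the rest still cover every skill — redundant.
2 redundant: C4, C8.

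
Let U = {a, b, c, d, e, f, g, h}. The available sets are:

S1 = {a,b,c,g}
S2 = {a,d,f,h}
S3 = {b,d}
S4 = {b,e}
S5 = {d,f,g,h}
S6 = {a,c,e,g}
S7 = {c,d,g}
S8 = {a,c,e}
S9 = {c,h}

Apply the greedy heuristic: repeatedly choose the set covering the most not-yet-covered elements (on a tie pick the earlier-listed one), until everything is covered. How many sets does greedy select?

3

Pick 1: S1 covers 4 new elements (a, b, c, g).
Pick 2: S2 covers 3 new elements (d, f, h).
Pick 3: S4 covers 1 new elements (e).
Greedy uses 3 sets.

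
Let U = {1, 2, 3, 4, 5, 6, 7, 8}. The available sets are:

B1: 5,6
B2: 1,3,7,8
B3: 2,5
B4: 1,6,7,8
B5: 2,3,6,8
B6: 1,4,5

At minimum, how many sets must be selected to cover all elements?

3

B2, B5, B6 together cover {1, 2, 3, 4, 5, 6, 7, 8} — every element.
No 2 of the 6 sets cover everything (all 15 pairs fall short), so 3 is minimum.
Greedy (largest uncovered first) would take B2, B1, B3, B6 — 4 sets — but 3 suffice.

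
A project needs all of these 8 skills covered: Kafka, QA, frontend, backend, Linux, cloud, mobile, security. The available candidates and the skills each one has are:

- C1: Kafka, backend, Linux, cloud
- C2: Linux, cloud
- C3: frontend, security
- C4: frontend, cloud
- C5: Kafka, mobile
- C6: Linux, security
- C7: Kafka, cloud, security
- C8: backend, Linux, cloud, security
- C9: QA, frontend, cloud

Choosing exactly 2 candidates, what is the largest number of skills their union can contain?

Choosing C1, C3 covers {Kafka, frontend, backend, Linux, cloud, security} — 6 skills.
No choice of 2 candidates does better; here QA, mobile are left uncovered.

6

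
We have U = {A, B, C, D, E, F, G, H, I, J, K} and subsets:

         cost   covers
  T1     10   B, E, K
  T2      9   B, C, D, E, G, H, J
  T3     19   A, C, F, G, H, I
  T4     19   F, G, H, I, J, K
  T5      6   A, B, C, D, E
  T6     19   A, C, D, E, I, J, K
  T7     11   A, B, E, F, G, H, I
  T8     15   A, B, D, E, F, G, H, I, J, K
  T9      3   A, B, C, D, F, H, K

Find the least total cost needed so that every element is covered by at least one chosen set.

18

T8, T9 cover every element at cost 15 + 3 = 18.
Any cover uses at least 2 sets; among all covering selections none totals below 18.
Greedy by coverage-per-cost would pick T9, T2, T7 for 23 — worse than the optimum 18.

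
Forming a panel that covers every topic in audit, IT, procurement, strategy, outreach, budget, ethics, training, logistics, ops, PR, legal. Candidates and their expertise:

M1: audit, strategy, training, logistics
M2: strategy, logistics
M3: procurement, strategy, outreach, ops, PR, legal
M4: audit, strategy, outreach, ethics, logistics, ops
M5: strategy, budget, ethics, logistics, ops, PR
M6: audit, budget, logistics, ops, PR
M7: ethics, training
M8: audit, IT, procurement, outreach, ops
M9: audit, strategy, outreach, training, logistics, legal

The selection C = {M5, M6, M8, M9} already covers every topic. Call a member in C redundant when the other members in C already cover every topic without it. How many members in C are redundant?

Drop M5: ethics uncovered — not redundant.
Drop M6: the rest still cover every topic — redundant.
Drop M8: IT, procurement uncovered — not redundant.
Drop M9: training, legal uncovered — not redundant.
1 redundant: M6.

1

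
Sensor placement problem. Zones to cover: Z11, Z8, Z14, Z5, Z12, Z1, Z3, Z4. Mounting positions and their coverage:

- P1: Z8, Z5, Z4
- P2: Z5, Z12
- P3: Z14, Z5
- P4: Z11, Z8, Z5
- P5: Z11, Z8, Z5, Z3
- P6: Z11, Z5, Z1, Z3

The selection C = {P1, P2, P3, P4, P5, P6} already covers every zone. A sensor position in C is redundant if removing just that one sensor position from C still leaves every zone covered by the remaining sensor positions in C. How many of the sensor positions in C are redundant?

Drop P1: Z4 uncovered — not redundant.
Drop P2: Z12 uncovered — not redundant.
Drop P3: Z14 uncovered — not redundant.
Drop P4: the rest still cover every zone — redundant.
Drop P5: the rest still cover every zone — redundant.
Drop P6: Z1 uncovered — not redundant.
2 redundant: P4, P5.

2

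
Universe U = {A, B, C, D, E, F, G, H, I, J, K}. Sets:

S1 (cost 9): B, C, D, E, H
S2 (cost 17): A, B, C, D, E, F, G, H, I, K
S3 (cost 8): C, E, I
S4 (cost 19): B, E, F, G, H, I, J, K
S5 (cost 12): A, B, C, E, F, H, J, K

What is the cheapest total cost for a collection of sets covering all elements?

29

S2, S5 cover every element at cost 17 + 12 = 29.
Any cover uses at least 2 sets; among all covering selections none totals below 29.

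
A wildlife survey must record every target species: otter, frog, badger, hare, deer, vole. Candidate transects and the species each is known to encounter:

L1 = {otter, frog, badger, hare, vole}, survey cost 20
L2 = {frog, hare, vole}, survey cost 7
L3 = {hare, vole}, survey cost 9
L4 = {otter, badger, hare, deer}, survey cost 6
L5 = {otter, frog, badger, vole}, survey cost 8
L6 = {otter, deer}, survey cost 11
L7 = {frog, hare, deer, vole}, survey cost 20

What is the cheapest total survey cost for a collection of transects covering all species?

L2, L4 cover every species at survey cost 7 + 6 = 13.
Any cover uses at least 2 transects; among all covering selections none totals below 13.

13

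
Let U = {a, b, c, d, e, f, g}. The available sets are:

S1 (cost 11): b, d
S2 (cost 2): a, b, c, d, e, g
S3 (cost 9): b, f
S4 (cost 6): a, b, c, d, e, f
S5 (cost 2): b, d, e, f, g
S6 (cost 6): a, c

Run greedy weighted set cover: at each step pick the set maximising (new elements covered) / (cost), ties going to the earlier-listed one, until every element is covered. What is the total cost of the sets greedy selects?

Pick 1: S2 adds 6 new (a, b, c, d, e, g) at cost 2 (ratio 6/2).
Pick 2: S5 adds 1 new (f) at cost 2 (ratio 1/2).
Greedy total cost: 2 + 2 = 4.

4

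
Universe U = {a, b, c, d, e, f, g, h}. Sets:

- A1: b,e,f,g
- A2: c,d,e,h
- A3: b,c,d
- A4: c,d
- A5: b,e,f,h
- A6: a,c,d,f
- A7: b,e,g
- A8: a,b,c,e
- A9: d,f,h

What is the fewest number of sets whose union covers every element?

3

A1, A2, A6 together cover {a, b, c, d, e, f, g, h} — every element.
No 2 of the 9 sets cover everything (all 36 pairs fall short), so 3 is minimum.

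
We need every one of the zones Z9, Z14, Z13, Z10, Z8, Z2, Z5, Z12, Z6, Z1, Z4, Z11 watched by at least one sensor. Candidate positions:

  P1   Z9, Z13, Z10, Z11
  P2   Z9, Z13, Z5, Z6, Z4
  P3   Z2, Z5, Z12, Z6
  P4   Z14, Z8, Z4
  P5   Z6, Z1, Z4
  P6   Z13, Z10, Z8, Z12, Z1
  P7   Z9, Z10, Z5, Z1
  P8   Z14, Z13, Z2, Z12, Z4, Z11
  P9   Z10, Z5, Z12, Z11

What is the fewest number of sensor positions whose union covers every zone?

P2, P6, P8 together cover {Z9, Z14, Z13, Z10, Z8, Z2, Z5, Z12, Z6, Z1, Z4, Z11} — every zone.
No 2 of the 9 sensor positions cover everything (all 36 pairs fall short), so 3 is minimum.
Greedy (largest uncovered first) would take P8, P7, P2, P4 — 4 sensor positions — but 3 suffice.

3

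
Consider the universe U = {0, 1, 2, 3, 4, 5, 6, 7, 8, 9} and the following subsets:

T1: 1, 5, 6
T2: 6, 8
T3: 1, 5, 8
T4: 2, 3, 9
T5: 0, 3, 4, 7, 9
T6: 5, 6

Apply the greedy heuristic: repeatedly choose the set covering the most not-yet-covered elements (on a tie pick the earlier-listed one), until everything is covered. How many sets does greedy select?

Pick 1: T5 covers 5 new elements (0, 3, 4, 7, 9).
Pick 2: T1 covers 3 new elements (1, 5, 6).
Pick 3: T2 covers 1 new elements (8).
Pick 4: T4 covers 1 new elements (2).
Greedy uses 4 sets.

4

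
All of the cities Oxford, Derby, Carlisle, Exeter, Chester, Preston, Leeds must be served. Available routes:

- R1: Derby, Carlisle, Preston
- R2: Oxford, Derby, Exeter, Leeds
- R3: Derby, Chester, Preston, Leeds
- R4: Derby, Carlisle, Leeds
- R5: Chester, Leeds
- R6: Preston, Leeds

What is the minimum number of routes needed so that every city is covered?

R1, R2, R3 together cover {Oxford, Derby, Carlisle, Exeter, Chester, Preston, Leeds} — every city.
No 2 of the 6 routes cover everything (all 15 pairs fall short), so 3 is minimum.

3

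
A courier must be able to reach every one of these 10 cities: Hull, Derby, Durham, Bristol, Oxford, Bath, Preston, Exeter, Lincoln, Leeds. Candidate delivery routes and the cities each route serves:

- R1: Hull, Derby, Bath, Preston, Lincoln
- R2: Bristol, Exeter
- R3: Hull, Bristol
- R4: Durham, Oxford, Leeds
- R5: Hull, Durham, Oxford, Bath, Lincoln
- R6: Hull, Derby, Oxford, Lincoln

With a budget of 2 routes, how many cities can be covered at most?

Choosing R1, R4 covers {Hull, Derby, Durham, Oxford, Bath, Preston, Lincoln, Leeds} — 8 cities.
No choice of 2 routes does better; here Bristol, Exeter are left uncovered.

8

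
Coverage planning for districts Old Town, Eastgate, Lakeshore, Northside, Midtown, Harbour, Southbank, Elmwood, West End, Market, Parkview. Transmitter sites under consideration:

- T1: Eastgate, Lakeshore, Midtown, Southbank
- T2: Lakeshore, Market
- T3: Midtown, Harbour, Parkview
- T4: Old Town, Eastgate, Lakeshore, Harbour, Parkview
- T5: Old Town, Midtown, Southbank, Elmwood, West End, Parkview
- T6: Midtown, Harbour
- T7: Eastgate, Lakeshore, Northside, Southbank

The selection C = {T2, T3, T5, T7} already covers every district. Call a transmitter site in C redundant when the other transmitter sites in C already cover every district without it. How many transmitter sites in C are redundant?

0

Drop T2: Market uncovered — not redundant.
Drop T3: Harbour uncovered — not redundant.
Drop T5: Old Town, Elmwood, West End uncovered — not redundant.
Drop T7: Eastgate, Northside uncovered — not redundant.
None of the transmitter sites in C is redundant.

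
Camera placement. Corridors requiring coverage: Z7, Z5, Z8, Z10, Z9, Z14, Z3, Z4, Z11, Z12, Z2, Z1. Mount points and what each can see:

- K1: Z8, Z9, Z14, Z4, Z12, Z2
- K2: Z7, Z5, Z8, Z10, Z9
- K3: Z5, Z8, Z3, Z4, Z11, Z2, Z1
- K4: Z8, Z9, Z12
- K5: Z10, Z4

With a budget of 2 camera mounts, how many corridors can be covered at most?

10

Choosing K1, K3 covers {Z5, Z8, Z9, Z14, Z3, Z4, Z11, Z12, Z2, Z1} — 10 corridors.
No choice of 2 camera mounts does better; here Z7, Z10 are left uncovered.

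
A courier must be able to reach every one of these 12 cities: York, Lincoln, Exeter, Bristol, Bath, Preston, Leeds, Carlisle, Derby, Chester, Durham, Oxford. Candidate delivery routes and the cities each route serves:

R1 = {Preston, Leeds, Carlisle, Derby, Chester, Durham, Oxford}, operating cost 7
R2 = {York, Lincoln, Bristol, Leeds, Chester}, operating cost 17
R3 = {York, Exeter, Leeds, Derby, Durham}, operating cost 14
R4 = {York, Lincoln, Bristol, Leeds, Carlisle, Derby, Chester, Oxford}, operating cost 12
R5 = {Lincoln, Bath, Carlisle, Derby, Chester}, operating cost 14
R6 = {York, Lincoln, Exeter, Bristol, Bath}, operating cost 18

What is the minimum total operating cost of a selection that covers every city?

R1, R6 cover every city at operating cost 7 + 18 = 25.
Any cover uses at least 2 routes; among all covering selections none totals below 25.

25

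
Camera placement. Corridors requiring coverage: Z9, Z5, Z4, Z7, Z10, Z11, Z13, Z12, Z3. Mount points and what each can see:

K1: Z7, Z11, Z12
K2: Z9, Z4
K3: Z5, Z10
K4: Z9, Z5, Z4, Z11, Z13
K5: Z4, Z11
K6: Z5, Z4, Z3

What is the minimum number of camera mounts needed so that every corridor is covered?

K1, K3, K4, K6 together cover {Z9, Z5, Z4, Z7, Z10, Z11, Z13, Z12, Z3} — every corridor.
No 3 of the 6 camera mounts cover everything (all 20 triples fall short), so 4 is minimum.

4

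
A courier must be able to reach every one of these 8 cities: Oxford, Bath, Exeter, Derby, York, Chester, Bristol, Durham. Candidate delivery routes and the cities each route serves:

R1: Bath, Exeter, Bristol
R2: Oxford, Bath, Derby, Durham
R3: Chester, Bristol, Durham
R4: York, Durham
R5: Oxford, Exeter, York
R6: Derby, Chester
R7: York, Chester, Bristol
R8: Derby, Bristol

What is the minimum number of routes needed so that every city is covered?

3

R1, R2, R7 together cover {Oxford, Bath, Exeter, Derby, York, Chester, Bristol, Durham} — every city.
No 2 of the 8 routes cover everything (all 28 pairs fall short), so 3 is minimum.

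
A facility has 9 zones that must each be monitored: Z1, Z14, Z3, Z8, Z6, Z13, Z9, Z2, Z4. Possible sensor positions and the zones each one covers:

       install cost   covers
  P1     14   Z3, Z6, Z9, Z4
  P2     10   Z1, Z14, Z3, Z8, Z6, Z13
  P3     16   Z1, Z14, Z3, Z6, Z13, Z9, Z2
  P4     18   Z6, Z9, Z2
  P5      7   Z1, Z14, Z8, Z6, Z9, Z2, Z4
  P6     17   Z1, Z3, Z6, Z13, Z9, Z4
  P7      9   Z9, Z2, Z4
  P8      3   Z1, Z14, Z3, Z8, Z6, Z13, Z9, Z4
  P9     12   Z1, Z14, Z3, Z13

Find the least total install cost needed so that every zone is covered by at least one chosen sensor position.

P5, P8 cover every zone at install cost 7 + 3 = 10.
Any cover uses at least 2 sensor positions; among all covering selections none totals below 10.

10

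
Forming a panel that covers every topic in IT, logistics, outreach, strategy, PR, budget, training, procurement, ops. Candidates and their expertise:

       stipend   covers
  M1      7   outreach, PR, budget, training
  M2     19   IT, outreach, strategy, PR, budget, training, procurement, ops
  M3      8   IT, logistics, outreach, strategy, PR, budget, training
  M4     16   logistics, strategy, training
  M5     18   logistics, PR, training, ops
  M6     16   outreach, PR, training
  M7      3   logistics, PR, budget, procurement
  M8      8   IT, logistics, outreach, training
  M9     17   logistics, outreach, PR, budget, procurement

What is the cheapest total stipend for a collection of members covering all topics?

22

M2, M7 cover every topic at stipend 19 + 3 = 22.
Any cover uses at least 2 members; among all covering selections none totals below 22.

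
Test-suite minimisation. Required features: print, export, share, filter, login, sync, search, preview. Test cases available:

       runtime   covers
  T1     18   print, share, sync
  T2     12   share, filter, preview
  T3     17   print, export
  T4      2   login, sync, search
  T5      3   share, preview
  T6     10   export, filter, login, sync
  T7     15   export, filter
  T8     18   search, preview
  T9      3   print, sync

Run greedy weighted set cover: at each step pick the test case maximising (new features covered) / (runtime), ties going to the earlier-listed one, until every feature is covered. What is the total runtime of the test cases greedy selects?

Pick 1: T4 adds 3 new (login, sync, search) at runtime 2 (ratio 3/2).
Pick 2: T5 adds 2 new (share, preview) at runtime 3 (ratio 2/3).
Pick 3: T9 adds 1 new (print) at runtime 3 (ratio 1/3).
Pick 4: T6 adds 2 new (export, filter) at runtime 10 (ratio 2/10).
Greedy total runtime: 2 + 3 + 3 + 10 = 18.

18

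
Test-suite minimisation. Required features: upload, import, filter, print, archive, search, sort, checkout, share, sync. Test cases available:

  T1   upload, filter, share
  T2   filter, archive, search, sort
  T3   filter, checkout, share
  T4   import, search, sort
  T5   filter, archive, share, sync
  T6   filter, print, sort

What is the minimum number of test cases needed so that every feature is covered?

T1, T3, T4, T5, T6 together cover {upload, import, filter, print, archive, search, sort, checkout, share, sync} — every feature.
No 4 of the 6 test cases cover everything (all 15 size-4 selections fall short), so 5 is minimum.
Greedy (largest uncovered first) would take T2, T1, T3, T4, T5, T6 — 6 test cases — but 5 suffice.

5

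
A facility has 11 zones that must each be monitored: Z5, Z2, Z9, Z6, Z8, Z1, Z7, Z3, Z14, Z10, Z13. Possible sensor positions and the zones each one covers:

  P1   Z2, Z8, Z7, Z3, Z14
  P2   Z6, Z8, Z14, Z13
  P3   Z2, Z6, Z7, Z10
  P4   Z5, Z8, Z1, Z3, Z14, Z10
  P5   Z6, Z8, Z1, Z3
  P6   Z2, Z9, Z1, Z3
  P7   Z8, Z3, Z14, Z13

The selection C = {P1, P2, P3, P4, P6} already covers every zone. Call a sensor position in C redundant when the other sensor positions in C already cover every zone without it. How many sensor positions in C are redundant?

2

Drop P1: the rest still cover every zone — redundant.
Drop P2: Z13 uncovered — not redundant.
Drop P3: the rest still cover every zone — redundant.
Drop P4: Z5 uncovered — not redundant.
Drop P6: Z9 uncovered — not redundant.
2 redundant: P1, P3.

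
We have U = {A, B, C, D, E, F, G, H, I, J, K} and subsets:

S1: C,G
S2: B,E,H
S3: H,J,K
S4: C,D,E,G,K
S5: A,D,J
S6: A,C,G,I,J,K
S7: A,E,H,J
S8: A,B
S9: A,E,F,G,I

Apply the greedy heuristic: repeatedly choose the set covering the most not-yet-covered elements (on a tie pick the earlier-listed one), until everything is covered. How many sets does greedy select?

4

Pick 1: S6 covers 6 new elements (A, C, G, I, J, K).
Pick 2: S2 covers 3 new elements (B, E, H).
Pick 3: S4 covers 1 new elements (D).
Pick 4: S9 covers 1 new elements (F).
Greedy uses 4 sets.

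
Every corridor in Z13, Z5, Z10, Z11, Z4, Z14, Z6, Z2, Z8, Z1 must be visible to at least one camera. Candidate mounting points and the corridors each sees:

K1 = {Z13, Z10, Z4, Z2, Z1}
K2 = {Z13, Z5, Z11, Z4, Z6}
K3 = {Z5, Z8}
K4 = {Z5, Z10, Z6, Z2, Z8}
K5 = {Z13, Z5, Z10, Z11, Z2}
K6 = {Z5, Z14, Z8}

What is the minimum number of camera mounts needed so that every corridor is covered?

3

K1, K2, K6 together cover {Z13, Z5, Z10, Z11, Z4, Z14, Z6, Z2, Z8, Z1} — every corridor.
No 2 of the 6 camera mounts cover everything (all 15 pairs fall short), so 3 is minimum.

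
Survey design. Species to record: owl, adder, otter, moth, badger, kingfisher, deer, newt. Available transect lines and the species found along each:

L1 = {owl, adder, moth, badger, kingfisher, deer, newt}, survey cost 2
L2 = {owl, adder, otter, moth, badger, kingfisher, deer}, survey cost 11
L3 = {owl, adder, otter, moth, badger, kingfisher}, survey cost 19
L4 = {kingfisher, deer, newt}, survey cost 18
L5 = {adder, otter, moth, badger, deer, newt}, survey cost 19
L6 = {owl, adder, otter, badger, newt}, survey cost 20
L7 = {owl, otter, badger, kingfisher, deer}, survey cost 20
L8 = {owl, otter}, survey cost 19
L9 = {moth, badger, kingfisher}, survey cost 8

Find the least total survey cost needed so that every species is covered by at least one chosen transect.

13

L1, L2 cover every species at survey cost 2 + 11 = 13.
Any cover uses at least 2 transects; among all covering selections none totals below 13.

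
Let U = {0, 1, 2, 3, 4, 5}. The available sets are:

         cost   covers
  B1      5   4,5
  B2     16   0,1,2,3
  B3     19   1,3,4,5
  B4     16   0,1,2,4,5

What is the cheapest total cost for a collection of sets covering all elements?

21

B1, B2 cover every element at cost 5 + 16 = 21.
Any cover uses at least 2 sets; among all covering selections none totals below 21.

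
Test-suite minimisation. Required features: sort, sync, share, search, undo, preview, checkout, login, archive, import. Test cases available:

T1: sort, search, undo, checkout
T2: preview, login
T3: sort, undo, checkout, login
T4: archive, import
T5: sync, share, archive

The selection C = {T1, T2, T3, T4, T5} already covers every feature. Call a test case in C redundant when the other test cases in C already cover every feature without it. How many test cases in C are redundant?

Drop T1: search uncovered — not redundant.
Drop T2: preview uncovered — not redundant.
Drop T3: the rest still cover every feature — redundant.
Drop T4: import uncovered — not redundant.
Drop T5: sync, share uncovered — not redundant.
1 redundant: T3.

1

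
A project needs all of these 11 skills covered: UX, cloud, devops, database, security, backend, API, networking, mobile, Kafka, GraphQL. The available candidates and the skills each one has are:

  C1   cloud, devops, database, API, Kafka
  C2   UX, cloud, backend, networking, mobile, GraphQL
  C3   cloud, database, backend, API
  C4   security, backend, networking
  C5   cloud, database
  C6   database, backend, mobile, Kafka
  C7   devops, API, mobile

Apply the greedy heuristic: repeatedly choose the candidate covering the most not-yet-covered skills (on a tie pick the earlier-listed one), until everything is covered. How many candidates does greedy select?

3

Pick 1: C2 covers 6 new skills (UX, cloud, backend, networking, mobile, GraphQL).
Pick 2: C1 covers 4 new skills (devops, database, API, Kafka).
Pick 3: C4 covers 1 new skills (security).
Greedy uses 3 candidates.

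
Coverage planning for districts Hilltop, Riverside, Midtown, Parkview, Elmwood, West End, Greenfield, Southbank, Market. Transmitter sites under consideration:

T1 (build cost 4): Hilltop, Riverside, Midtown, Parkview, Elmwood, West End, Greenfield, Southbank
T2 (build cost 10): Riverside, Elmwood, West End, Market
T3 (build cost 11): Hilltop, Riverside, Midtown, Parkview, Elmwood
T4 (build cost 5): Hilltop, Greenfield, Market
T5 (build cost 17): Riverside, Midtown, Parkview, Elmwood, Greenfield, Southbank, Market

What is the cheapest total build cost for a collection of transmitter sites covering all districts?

T1, T4 cover every district at build cost 4 + 5 = 9.
Any cover uses at least 2 transmitter sites; among all covering selections none totals below 9.

9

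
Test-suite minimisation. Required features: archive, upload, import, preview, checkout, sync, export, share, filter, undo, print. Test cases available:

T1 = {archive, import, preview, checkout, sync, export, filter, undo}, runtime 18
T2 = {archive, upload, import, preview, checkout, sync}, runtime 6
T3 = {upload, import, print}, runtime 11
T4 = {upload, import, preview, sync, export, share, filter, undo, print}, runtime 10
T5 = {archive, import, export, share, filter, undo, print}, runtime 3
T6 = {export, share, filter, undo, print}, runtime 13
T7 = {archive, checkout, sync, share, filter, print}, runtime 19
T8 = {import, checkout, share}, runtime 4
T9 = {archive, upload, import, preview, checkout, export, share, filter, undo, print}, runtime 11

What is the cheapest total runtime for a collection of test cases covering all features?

T2, T5 cover every feature at runtime 6 + 3 = 9.
Any cover uses at least 2 test cases; among all covering selections none totals below 9.

9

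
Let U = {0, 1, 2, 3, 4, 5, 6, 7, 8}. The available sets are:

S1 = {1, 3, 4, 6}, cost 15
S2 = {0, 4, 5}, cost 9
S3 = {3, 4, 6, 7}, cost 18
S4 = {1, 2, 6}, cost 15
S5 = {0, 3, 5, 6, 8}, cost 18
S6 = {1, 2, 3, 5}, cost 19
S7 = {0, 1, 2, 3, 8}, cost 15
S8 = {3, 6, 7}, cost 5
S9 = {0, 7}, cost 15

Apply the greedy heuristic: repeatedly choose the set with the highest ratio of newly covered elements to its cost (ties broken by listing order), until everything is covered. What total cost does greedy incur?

29

Pick 1: S8 adds 3 new (3, 6, 7) at cost 5 (ratio 3/5).
Pick 2: S2 adds 3 new (0, 4, 5) at cost 9 (ratio 3/9).
Pick 3: S7 adds 3 new (1, 2, 8) at cost 15 (ratio 3/15).
Greedy total cost: 5 + 9 + 15 = 29.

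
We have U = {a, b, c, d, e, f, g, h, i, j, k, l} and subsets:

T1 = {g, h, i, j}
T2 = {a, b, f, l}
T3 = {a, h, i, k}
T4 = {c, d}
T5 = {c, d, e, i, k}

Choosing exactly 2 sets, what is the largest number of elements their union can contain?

Choosing T2, T5 covers {a, b, c, d, e, f, i, k, l} — 9 elements.
No choice of 2 sets does better; here g, h, j are left uncovered.

9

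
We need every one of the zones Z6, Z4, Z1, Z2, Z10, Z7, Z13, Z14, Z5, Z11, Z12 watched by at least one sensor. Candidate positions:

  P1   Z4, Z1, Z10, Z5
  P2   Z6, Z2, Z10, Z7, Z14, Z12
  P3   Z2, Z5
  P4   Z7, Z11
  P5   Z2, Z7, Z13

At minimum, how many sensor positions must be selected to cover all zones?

4

P1, P2, P4, P5 together cover {Z6, Z4, Z1, Z2, Z10, Z7, Z13, Z14, Z5, Z11, Z12} — every zone.
No 3 of the 5 sensor positions cover everything (all 10 triples fall short), so 4 is minimum.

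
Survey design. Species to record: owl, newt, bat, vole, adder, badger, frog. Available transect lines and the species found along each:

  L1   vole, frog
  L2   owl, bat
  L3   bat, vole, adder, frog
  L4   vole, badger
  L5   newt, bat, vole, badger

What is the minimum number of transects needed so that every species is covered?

L2, L3, L5 together cover {owl, newt, bat, vole, adder, badger, frog} — every species.
No 2 of the 5 transects cover everything (all 10 pairs fall short), so 3 is minimum.

3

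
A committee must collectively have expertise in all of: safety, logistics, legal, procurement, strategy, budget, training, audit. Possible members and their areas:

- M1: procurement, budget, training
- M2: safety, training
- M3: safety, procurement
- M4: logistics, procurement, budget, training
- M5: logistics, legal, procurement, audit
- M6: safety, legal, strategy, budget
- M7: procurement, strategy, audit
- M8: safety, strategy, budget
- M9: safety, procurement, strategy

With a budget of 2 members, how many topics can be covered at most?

7

Choosing M4, M6 covers {safety, logistics, legal, procurement, strategy, budget, training} — 7 topics.
No choice of 2 members does better; here audit is left uncovered.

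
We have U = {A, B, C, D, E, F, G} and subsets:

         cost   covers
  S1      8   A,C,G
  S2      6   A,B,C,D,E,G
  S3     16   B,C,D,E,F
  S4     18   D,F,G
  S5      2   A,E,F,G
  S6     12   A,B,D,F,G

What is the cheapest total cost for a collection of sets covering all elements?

S2, S5 cover every element at cost 6 + 2 = 8.
Any cover uses at least 2 sets; among all covering selections none totals below 8.

8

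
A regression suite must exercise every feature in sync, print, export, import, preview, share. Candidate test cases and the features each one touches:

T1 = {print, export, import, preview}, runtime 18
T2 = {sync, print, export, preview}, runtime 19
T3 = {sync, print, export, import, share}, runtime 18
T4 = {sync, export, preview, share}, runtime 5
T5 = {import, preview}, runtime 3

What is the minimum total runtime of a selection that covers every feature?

T3, T5 cover every feature at runtime 18 + 3 = 21.
Any cover uses at least 2 test cases; among all covering selections none totals below 21.

21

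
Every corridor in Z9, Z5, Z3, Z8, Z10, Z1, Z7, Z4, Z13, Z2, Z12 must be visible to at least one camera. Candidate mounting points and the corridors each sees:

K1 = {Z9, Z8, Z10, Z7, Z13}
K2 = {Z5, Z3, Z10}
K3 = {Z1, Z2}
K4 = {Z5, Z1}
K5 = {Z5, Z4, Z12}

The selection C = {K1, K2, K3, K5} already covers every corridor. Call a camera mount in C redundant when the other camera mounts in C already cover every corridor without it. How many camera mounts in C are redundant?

Drop K1: Z9, Z8, Z7, Z13 uncovered — not redundant.
Drop K2: Z3 uncovered — not redundant.
Drop K3: Z1, Z2 uncovered — not redundant.
Drop K5: Z4, Z12 uncovered — not redundant.
None of the camera mounts in C is redundant.

0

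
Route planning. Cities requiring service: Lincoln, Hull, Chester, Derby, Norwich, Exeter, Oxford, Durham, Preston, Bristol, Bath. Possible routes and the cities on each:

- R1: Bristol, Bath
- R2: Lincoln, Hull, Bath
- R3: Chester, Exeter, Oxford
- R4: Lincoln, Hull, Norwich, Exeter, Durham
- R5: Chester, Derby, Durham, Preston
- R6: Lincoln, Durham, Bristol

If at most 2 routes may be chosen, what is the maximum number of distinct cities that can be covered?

8

Choosing R4, R5 covers {Lincoln, Hull, Chester, Derby, Norwich, Exeter, Durham, Preston} — 8 cities.
No choice of 2 routes does better; here Oxford, Bristol, Bath are left uncovered.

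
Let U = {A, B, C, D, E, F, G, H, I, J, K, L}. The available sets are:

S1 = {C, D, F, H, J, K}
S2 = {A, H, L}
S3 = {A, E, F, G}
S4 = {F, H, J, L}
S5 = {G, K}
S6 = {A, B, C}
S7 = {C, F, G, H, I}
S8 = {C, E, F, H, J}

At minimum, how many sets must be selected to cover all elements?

5

S1, S2, S3, S6, S7 together cover {A, B, C, D, E, F, G, H, I, J, K, L} — every element.
No 4 of the 8 sets cover everything (all 70 size-4 selections fall short), so 5 is minimum.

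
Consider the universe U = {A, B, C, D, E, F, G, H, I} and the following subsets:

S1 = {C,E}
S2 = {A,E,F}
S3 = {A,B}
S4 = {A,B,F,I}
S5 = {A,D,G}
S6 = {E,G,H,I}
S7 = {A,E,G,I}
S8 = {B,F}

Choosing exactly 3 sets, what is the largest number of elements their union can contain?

8

Choosing S1, S4, S5 covers {A, B, C, D, E, F, G, I} — 8 elements.
No choice of 3 sets does better; here H is left uncovered.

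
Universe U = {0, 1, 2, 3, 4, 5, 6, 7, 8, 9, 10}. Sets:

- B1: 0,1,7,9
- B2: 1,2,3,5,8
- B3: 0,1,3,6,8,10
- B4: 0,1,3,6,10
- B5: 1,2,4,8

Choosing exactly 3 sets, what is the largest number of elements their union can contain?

Choosing B1, B2, B3 covers {0, 1, 2, 3, 5, 6, 7, 8, 9, 10} — 10 elements.
No choice of 3 sets does better; here 4 is left uncovered.

10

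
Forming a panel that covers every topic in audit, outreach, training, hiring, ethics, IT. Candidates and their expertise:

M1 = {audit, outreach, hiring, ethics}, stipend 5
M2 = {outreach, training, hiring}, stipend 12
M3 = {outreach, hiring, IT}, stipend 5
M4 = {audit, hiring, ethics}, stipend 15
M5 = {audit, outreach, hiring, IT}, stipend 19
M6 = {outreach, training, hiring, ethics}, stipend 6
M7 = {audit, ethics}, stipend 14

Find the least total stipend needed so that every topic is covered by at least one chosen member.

16

M1, M3, M6 cover every topic at stipend 5 + 5 + 6 = 16.
Any cover uses at least 2 members; among all covering selections none totals below 16.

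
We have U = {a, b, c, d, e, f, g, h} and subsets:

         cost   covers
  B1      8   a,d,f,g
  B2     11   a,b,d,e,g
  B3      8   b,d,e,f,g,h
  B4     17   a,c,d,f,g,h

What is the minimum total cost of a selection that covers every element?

25

B3, B4 cover every element at cost 8 + 17 = 25.
Any cover uses at least 2 sets; among all covering selections none totals below 25.
Greedy by coverage-per-cost would pick B3, B1, B4 for 33 — worse than the optimum 25.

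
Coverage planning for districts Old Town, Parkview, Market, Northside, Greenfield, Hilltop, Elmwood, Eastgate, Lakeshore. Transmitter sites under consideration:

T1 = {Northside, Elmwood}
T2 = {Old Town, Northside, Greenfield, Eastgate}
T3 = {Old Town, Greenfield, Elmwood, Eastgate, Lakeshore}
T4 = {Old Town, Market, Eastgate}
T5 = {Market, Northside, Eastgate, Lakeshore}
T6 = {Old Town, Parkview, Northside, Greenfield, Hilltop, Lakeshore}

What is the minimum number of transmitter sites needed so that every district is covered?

T1, T4, T6 together cover {Old Town, Parkview, Market, Northside, Greenfield, Hilltop, Elmwood, Eastgate, Lakeshore} — every district.
No 2 of the 6 transmitter sites cover everything (all 15 pairs fall short), so 3 is minimum.

3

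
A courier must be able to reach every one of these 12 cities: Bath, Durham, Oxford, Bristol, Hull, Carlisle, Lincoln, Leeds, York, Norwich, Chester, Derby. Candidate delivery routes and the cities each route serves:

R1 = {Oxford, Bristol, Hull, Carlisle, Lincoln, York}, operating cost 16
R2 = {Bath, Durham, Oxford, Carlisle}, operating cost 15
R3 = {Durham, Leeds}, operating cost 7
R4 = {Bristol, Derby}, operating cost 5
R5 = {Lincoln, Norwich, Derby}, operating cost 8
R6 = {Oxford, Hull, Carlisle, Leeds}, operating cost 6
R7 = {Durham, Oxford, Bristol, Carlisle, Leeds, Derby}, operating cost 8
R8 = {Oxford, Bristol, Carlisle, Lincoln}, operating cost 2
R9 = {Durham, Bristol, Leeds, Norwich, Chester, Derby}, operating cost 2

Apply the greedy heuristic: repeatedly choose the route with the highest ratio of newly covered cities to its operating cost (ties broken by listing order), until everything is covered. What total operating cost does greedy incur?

41

Pick 1: R9 adds 6 new (Durham, Bristol, Leeds, Norwich, Chester, Derby) at operating cost 2 (ratio 6/2).
Pick 2: R8 adds 3 new (Oxford, Carlisle, Lincoln) at operating cost 2 (ratio 3/2).
Pick 3: R6 adds 1 new (Hull) at operating cost 6 (ratio 1/6).
Pick 4: R2 adds 1 new (Bath) at operating cost 15 (ratio 1/15).
Pick 5: R1 adds 1 new (York) at operating cost 16 (ratio 1/16).
Greedy total operating cost: 2 + 2 + 6 + 15 + 16 = 41. (The true optimum is 33, so greedy overshoots here.)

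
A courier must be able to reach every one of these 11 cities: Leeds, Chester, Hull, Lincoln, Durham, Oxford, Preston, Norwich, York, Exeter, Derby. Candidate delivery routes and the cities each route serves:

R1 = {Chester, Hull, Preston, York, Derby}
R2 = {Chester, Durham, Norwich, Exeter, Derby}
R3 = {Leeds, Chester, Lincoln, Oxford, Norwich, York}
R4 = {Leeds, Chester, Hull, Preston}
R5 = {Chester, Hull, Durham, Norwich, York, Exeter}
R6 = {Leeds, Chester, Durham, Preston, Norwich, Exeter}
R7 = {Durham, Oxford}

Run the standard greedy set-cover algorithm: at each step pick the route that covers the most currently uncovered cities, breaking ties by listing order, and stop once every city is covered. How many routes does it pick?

Pick 1: R3 covers 6 new cities (Leeds, Chester, Lincoln, Oxford, Norwich, York).
Pick 2: R1 covers 3 new cities (Hull, Preston, Derby).
Pick 3: R2 covers 2 new cities (Durham, Exeter).
Greedy uses 3 routes.

3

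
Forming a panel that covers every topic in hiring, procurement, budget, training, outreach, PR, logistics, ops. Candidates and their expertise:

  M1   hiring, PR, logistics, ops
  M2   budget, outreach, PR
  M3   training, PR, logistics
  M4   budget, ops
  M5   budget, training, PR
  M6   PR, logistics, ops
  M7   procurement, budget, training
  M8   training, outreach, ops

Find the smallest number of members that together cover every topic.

M1, M2, M7 together cover {hiring, procurement, budget, training, outreach, PR, logistics, ops} — every topic.
No 2 of the 8 members cover everything (all 28 pairs fall short), so 3 is minimum.

3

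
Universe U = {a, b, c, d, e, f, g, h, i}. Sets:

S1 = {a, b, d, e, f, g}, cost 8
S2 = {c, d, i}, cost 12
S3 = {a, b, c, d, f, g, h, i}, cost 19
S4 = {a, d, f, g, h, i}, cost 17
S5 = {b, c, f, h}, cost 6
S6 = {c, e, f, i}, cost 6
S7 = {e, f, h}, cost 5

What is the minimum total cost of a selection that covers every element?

S1, S6, S7 cover every element at cost 8 + 6 + 5 = 19.
Any cover uses at least 2 sets; among all covering selections none totals below 19.
Greedy by coverage-per-cost would pick S1, S5, S6 for 20 — worse than the optimum 19.

19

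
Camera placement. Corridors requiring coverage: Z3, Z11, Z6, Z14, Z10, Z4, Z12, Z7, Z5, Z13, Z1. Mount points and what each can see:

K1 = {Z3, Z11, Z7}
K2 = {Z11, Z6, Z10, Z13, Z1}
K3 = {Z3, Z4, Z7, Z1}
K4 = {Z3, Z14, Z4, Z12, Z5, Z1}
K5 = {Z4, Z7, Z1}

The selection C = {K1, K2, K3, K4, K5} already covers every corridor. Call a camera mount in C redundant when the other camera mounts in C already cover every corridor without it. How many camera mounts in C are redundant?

Drop K1: the rest still cover every corridor — redundant.
Drop K2: Z6, Z10, Z13 uncovered — not redundant.
Drop K3: the rest still cover every corridor — redundant.
Drop K4: Z14, Z12, Z5 uncovered — not redundant.
Drop K5: the rest still cover every corridor — redundant.
3 redundant: K1, K3, K5.

3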